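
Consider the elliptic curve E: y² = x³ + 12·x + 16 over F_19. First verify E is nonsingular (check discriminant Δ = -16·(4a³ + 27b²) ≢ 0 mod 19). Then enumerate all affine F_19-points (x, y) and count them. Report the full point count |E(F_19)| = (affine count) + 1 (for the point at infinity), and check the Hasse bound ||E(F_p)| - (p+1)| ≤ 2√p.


Affine points = {(0, 4), (0, 15), (5, 7), (5, 12), (6, 0), (7, 5), (7, 14), (8, 4), (8, 15), (9, 6), (9, 13), (11, 4), (11, 15), (12, 8), (12, 11)}; affine count = 15; |E(F_19)| = 16.

Discriminant check: Δ ∝ 4a³ + 27b² = 4·12³ + 27·16² = 4·1728 + 27·256 ≡ 11 (mod 19). Nonzero ⇒ E is nonsingular.
For each x ∈ F_19, compute rhs = x³ + 12·x + 16 mod 19, then count y ∈ F_19 with y² ≡ rhs.
  x = 0: rhs = 16, matching y values: 4, 15 (2 points).
  x = 1: rhs = 10, matching y values: none (0 points).
  x = 2: rhs = 10, matching y values: none (0 points).
  x = 3: rhs = 3, matching y values: none (0 points).
  x = 4: rhs = 14, matching y values: none (0 points).
  x = 5: rhs = 11, matching y values: 7, 12 (2 points).
  x = 6: rhs = 0, matching y values: 0 (1 points).
  x = 7: rhs = 6, matching y values: 5, 14 (2 points).
  x = 8: rhs = 16, matching y values: 4, 15 (2 points).
  x = 9: rhs = 17, matching y values: 6, 13 (2 points).
  x = 10: rhs = 15, matching y values: none (0 points).
  x = 11: rhs = 16, matching y values: 4, 15 (2 points).
  x = 12: rhs = 7, matching y values: 8, 11 (2 points).
  x = 13: rhs = 13, matching y values: none (0 points).
  x = 14: rhs = 2, matching y values: none (0 points).
  x = 15: rhs = 18, matching y values: none (0 points).
  x = 16: rhs = 10, matching y values: none (0 points).
  x = 17: rhs = 3, matching y values: none (0 points).
  x = 18: rhs = 3, matching y values: none (0 points).
Total affine count: 15.
Full point count |E(F_19)| = 15 + 1 = 16.
Hasse bound: |16 − (19+1)| = |-4| = 4 ≤ 2√19 ≈ 8.7178 ✓.


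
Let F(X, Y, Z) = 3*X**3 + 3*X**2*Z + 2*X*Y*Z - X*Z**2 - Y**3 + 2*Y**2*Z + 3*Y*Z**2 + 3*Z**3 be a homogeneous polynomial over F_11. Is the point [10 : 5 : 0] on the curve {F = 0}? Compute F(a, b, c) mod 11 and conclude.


F(10,5,0) ≡ 4 (mod 11); P is NOT on the curve.

Evaluate F(10, 5, 0) term-by-term (mod 11).
  3*X**3 ↦ 3·1000·1·1 = 3000
  3*X**2*Z ↦ 3·100·1·0 = 0
  2*X*Y*Z ↦ 2·10·5·0 = 0
  -X*Z**2 ↦ -1·10·1·0 = 0
  -Y**3 ↦ -1·1·125·1 = -125
  2*Y**2*Z ↦ 2·1·25·0 = 0
  3*Y*Z**2 ↦ 3·1·5·0 = 0
  3*Z**3 ↦ 3·1·1·0 = 0
Sum: F(10, 5, 0) = (3000) + (0) + (0) + (0) + (-125) + (0) + (0) + (0) = 2875.
Reducing mod 11: 2875 ≡ 4 (mod 11).
Since F(a, b, c) ≡ 4 ≠ 0 (mod 11), P does NOT lie on the curve.


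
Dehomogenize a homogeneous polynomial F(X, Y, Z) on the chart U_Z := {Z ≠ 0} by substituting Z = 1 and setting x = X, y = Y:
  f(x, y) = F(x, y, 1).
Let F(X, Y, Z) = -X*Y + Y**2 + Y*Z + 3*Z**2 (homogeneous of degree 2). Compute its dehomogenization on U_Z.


f(x, y) = -x*y + y**2 + y + 3

On U_Z we set Z = 1. Each monomial c·X^i·Y^j·Z^k in F becomes c·x^i·y^j·1^k = c·x^i·y^j.
Substituting Z = 1: F(X, Y, 1) = -x*y + y**2 + y + 3.
Note: deg(f) ≤ deg(F) = 2; strict inequality happens when F is divisible by Z (lost terms).


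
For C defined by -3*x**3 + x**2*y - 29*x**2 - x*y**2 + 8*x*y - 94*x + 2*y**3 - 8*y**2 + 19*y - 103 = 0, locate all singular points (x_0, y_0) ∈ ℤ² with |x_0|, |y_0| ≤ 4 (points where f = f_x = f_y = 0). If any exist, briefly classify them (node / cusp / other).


Singular points: {(-3, 1)}; classification: node.

Compute partial derivatives:
  f_x = -9*x**2 + 2*x*y - 58*x - y**2 + 8*y - 94.
  f_y = x**2 - 2*x*y + 8*x + 6*y**2 - 16*y + 19.
Scan x_0 ∈ {−4, ..., 4}. For each x_0, f_y(x_0, y) is a polynomial in y; find its integer roots y ∈ {−4, ..., 4}, then test f_x and f at those candidates.
  x = -4: f_y(-4, y) = 6*y**2 - 8*y + 3; no integer root y with |y| ≤ 4.
  x = -3: f_y(-3, y) = 6*y**2 - 10*y + 4; vanishes at y ∈ {1}. (-3, 1): f_x = 0, f = 0 — SINGULAR.
  x = -2: f_y(-2, y) = 6*y**2 - 12*y + 7; no integer root y with |y| ≤ 4.
  x = -1: f_y(-1, y) = 6*y**2 - 14*y + 12; no integer root y with |y| ≤ 4.
  x = 0: f_y(0, y) = 6*y**2 - 16*y + 19; no integer root y with |y| ≤ 4.
  x = 1: f_y(1, y) = 6*y**2 - 18*y + 28; no integer root y with |y| ≤ 4.
  x = 2: f_y(2, y) = 6*y**2 - 20*y + 39; no integer root y with |y| ≤ 4.
  x = 3: f_y(3, y) = 6*y**2 - 22*y + 52; no integer root y with |y| ≤ 4.
  x = 4: f_y(4, y) = 6*y**2 - 24*y + 67; no integer root y with |y| ≤ 4.
Only singular point on the grid: (-3, 1).
Classify: substitute x = -3 + u, y = 1 + v and expand: f = -3*u**3 + u**2*v - u**2 - u*v**2 + 2*v**3 + v**2.
No constant or linear terms (consistent with a singular point). Quadratic part: -u**2 + v**2. Cubic part: -3*u**3 + u**2*v - u*v**2 + 2*v**3.
The quadratic part v**2 - u**2 = (v − u)(v + u) splits into two distinct linear factors, so there are two distinct tangent lines y − 1 = ±(x − -3) — this is a node (ordinary double point).
Classification: node.


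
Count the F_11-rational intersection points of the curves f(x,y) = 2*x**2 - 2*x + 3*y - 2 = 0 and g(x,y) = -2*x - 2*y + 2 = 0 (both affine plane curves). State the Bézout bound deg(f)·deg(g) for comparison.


Common zeros: ∅; count = 0; Bézout bound = 2.

deg(f) = 2, deg(g) = 1, so Bézout bound = 2.
Scan x ∈ F_11. For each x, list the y ∈ F_11 with f(x, y) ≡ 0 and those with g(x, y) ≡ 0 (mod 11); the common zeros in that column are the intersection.
  x = 0: f ≡ 0 at y ∈ {8}; g ≡ 0 at y ∈ {1}; common: ∅.
  x = 1: f ≡ 0 at y ∈ {8}; g ≡ 0 at y ∈ {0}; common: ∅.
  x = 2: f ≡ 0 at y ∈ {3}; g ≡ 0 at y ∈ {10}; common: ∅.
  x = 3: f ≡ 0 at y ∈ {4}; g ≡ 0 at y ∈ {9}; common: ∅.
  x = 4: f ≡ 0 at y ∈ {0}; g ≡ 0 at y ∈ {8}; common: ∅.
  x = 5: f ≡ 0 at y ∈ {2}; g ≡ 0 at y ∈ {7}; common: ∅.
  x = 6: f ≡ 0 at y ∈ {10}; g ≡ 0 at y ∈ {6}; common: ∅.
  x = 7: f ≡ 0 at y ∈ {2}; g ≡ 0 at y ∈ {5}; common: ∅.
  x = 8: f ≡ 0 at y ∈ {0}; g ≡ 0 at y ∈ {4}; common: ∅.
  x = 9: f ≡ 0 at y ∈ {4}; g ≡ 0 at y ∈ {3}; common: ∅.
  x = 10: f ≡ 0 at y ∈ {3}; g ≡ 0 at y ∈ {2}; common: ∅.
Collecting: common zeros = ∅, so the count is 0.
Comparison with the Bézout bound: 0 ≤ 2 = deg(f)·deg(g), as expected for curves with no common component (the affine F_11-count falls short of the bound because intersections may lie at infinity, over extension fields, or carry multiplicity).


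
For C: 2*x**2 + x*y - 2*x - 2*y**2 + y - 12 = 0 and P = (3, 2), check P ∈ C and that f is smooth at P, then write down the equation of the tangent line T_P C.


Tangent line at P: 12*x - 4*y - 28 = 0.

Step 1: f(3, 2) = 0, so P lies on C.
Step 2: partial derivatives
  f_x(x, y) = 4*x + y - 2, f_y(x, y) = x - 4*y + 1.
  f_x(P) = 12, f_y(P) = -4 (gradient nonzero, so P is smooth).
Step 3: tangent line at P: 12·(x − 3) + -4·(y − 2) = 0.
Expanding: 12*x - 4*y - 28 = 0.


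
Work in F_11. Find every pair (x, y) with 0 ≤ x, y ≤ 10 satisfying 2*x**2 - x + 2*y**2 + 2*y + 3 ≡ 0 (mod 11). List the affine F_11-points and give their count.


Affine F_11-points: {(1, 4), (1, 6), (2, 3), (2, 7), (3, 1), (3, 9), (4, 3), (4, 7), (5, 4), (5, 6), (7, 5), (10, 5)}; count = 12.

For each of the 121 pairs (x, y) ∈ F_11², evaluate f(x, y) mod 11. Record the zeros.
  x = 0: [0↦3, 1↦7, 2↦4, 3↦5, 4↦10, 5↦8, 6↦10, 7↦5, 8↦4, 9↦7, 10↦3]  zeros at y ∈ ∅
  x = 1: [0↦4, 1↦8, 2↦5, 3↦6, 4↦0, 5↦9, 6↦0, 7↦6, 8↦5, 9↦8, 10↦4]  zeros at y ∈ {4, 6}
  x = 2: [0↦9, 1↦2, 2↦10, 3↦0, 4↦5, 5↦3, 6↦5, 7↦0, 8↦10, 9↦2, 10↦9]  zeros at y ∈ {3, 7}
  x = 3: [0↦7, 1↦0, 2↦8, 3↦9, 4↦3, 5↦1, 6↦3, 7↦9, 8↦8, 9↦0, 10↦7]  zeros at y ∈ {1, 9}
  x = 4: [0↦9, 1↦2, 2↦10, 3↦0, 4↦5, 5↦3, 6↦5, 7↦0, 8↦10, 9↦2, 10↦9]  zeros at y ∈ {3, 7}
  x = 5: [0↦4, 1↦8, 2↦5, 3↦6, 4↦0, 5↦9, 6↦0, 7↦6, 8↦5, 9↦8, 10↦4]  zeros at y ∈ {4, 6}
  x = 6: [0↦3, 1↦7, 2↦4, 3↦5, 4↦10, 5↦8, 6↦10, 7↦5, 8↦4, 9↦7, 10↦3]  zeros at y ∈ ∅
  x = 7: [0↦6, 1↦10, 2↦7, 3↦8, 4↦2, 5↦0, 6↦2, 7↦8, 8↦7, 9↦10, 10↦6]  zeros at y ∈ {5}
  x = 8: [0↦2, 1↦6, 2↦3, 3↦4, 4↦9, 5↦7, 6↦9, 7↦4, 8↦3, 9↦6, 10↦2]  zeros at y ∈ ∅
  x = 9: [0↦2, 1↦6, 2↦3, 3↦4, 4↦9, 5↦7, 6↦9, 7↦4, 8↦3, 9↦6, 10↦2]  zeros at y ∈ ∅
  x = 10: [0↦6, 1↦10, 2↦7, 3↦8, 4↦2, 5↦0, 6↦2, 7↦8, 8↦7, 9↦10, 10↦6]  zeros at y ∈ {5}
Collecting zeros: affine points = {(1, 4), (1, 6), (2, 3), (2, 7), (3, 1), (3, 9), (4, 3), (4, 7), (5, 4), (5, 6), (7, 5), (10, 5)}.
Total count |C(F_11)_aff| = 12.


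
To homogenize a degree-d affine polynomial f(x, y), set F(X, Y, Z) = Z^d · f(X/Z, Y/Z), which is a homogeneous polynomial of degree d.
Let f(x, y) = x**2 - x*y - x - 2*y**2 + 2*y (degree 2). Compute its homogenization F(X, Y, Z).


F(X, Y, Z) = X**2 - X*Y - X*Z - 2*Y**2 + 2*Y*Z

deg(f) = 2.
Substitute x = X/Z, y = Y/Z into f, then multiply by Z^2.
  monomial 1·x^2·y^0 ↦ 1·X^2·Y^0·Z^0.
  monomial -1·x^1·y^1 ↦ -1·X^1·Y^1·Z^0.
  monomial -1·x^1·y^0 ↦ -1·X^1·Y^0·Z^1.
  monomial -2·x^0·y^2 ↦ -2·X^0·Y^2·Z^0.
  monomial 2·x^0·y^1 ↦ 2·X^0·Y^1·Z^1.
Collecting: F(X, Y, Z) = X**2 - X*Y - X*Z - 2*Y**2 + 2*Y*Z.


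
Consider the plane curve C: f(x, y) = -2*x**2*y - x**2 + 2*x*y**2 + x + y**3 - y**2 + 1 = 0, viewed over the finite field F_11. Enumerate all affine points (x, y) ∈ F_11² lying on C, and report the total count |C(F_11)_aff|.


Affine F_11-points: {(0, 9), (1, 8), (2, 6), (4, 0), (4, 7), (4, 8), (5, 4), (6, 2), (6, 4), (6, 5), (7, 6), (7, 7), (8, 0), (8, 9), (9, 2)}; count = 15.

For each of the 121 pairs (x, y) ∈ F_11², evaluate f(x, y) mod 11. Record the zeros.
  x = 0: [0↦1, 1↦1, 2↦5, 3↦8, 4↦5, 5↦2, 6↦5, 7↦9, 8↦9, 9↦0, 10↦10]  zeros at y ∈ {9}
  x = 1: [0↦1, 1↦1, 2↦9, 3↦9, 4↦7, 5↦9, 6↦10, 7↦5, 8↦0, 9↦1, 10↦3]  zeros at y ∈ {8}
  x = 2: [0↦10, 1↦6, 2↦3, 3↦7, 4↦2, 5↦5, 6↦0, 7↦4, 8↦1, 9↦8, 10↦9]  zeros at y ∈ {6}
  x = 3: [0↦6, 1↦5, 2↦9, 3↦2, 4↦1, 5↦1, 6↦8, 7↦6, 8↦1, 9↦10, 10↦6]  zeros at y ∈ ∅
  x = 4: [0↦0, 1↦9, 2↦5, 3↦5, 4↦4, 5↦8, 6↦1, 7↦0, 8↦0, 9↦7, 10↦5]  zeros at y ∈ {0, 7, 8}
  x = 5: [0↦3, 1↦7, 2↦2, 3↦5, 4↦0, 5↦4, 6↦1, 7↦8, 8↦9, 9↦10, 10↦6]  zeros at y ∈ {4}
  x = 6: [0↦4, 1↦10, 2↦0, 3↦2, 4↦0, 5↦0, 6↦8, 7↦8, 8↦6, 9↦8, 10↦9]  zeros at y ∈ {2, 4, 5}
  x = 7: [0↦3, 1↦7, 2↦10, 3↦7, 4↦4, 5↦7, 6↦0, 7↦0, 8↦2, 9↦1, 10↦3]  zeros at y ∈ {6, 7}
  x = 8: [0↦0, 1↦9, 2↦10, 3↦9, 4↦1, 5↦3, 6↦10, 7↦6, 8↦8, 9↦0, 10↦10]  zeros at y ∈ {0, 9}
  x = 9: [0↦6, 1↦5, 2↦0, 3↦8, 4↦2, 5↦10, 6↦5, 7↦4, 8↦2, 9↦5, 10↦8]  zeros at y ∈ {2}
  x = 10: [0↦10, 1↦6, 2↦2, 3↦4, 4↦7, 5↦6, 6↦7, 7↦5, 8↦6, 9↦5, 10↦8]  zeros at y ∈ ∅
Collecting zeros: affine points = {(0, 9), (1, 8), (2, 6), (4, 0), (4, 7), (4, 8), (5, 4), (6, 2), (6, 4), (6, 5), (7, 6), (7, 7), (8, 0), (8, 9), (9, 2)}.
Total count |C(F_11)_aff| = 15.


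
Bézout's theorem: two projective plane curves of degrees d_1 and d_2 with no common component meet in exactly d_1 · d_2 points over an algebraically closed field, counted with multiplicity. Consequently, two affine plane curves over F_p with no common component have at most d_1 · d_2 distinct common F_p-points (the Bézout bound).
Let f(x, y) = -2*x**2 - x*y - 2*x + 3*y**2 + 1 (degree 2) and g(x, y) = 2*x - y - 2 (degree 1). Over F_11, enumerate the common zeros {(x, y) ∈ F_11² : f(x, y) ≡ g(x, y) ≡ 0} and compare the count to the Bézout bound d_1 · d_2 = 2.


Common zeros: ∅; count = 0; Bézout bound = 2.

deg(f) = 2, deg(g) = 1, so Bézout bound = 2.
Scan x ∈ F_11. For each x, list the y ∈ F_11 with f(x, y) ≡ 0 and those with g(x, y) ≡ 0 (mod 11); the common zeros in that column are the intersection.
  x = 0: f ≡ 0 at y ∈ ∅; g ≡ 0 at y ∈ {9}; common: ∅.
  x = 1: f ≡ 0 at y ∈ {6, 9}; g ≡ 0 at y ∈ {0}; common: ∅.
  x = 2: f ≡ 0 at y ∈ {0, 8}; g ≡ 0 at y ∈ {2}; common: ∅.
  x = 3: f ≡ 0 at y ∈ ∅; g ≡ 0 at y ∈ {4}; common: ∅.
  x = 4: f ≡ 0 at y ∈ {8}; g ≡ 0 at y ∈ {6}; common: ∅.
  x = 5: f ≡ 0 at y ∈ ∅; g ≡ 0 at y ∈ {8}; common: ∅.
  x = 6: f ≡ 0 at y ∈ {6, 7}; g ≡ 0 at y ∈ {10}; common: ∅.
  x = 7: f ≡ 0 at y ∈ ∅; g ≡ 0 at y ∈ {1}; common: ∅.
  x = 8: f ≡ 0 at y ∈ {0, 10}; g ≡ 0 at y ∈ {3}; common: ∅.
  x = 9: f ≡ 0 at y ∈ ∅; g ≡ 0 at y ∈ {5}; common: ∅.
  x = 10: f ≡ 0 at y ∈ {9}; g ≡ 0 at y ∈ {7}; common: ∅.
Collecting: common zeros = ∅, so the count is 0.
Comparison with the Bézout bound: 0 ≤ 2 = deg(f)·deg(g), as expected for curves with no common component (the affine F_11-count falls short of the bound because intersections may lie at infinity, over extension fields, or carry multiplicity).


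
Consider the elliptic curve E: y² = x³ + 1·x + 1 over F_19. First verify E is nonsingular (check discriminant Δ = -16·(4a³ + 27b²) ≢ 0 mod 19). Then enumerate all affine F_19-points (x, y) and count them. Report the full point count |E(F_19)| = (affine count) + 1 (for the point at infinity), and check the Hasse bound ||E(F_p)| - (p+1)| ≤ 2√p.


Affine points = {(0, 1), (0, 18), (2, 7), (2, 12), (5, 6), (5, 13), (7, 3), (7, 16), (9, 6), (9, 13), (10, 2), (10, 17), (13, 8), (13, 11), (14, 2), (14, 17), (15, 3), (15, 16), (16, 3), (16, 16)}; affine count = 20; |E(F_19)| = 21.

Discriminant check: Δ ∝ 4a³ + 27b² = 4·1³ + 27·1² = 4·1 + 27·1 ≡ 12 (mod 19). Nonzero ⇒ E is nonsingular.
For each x ∈ F_19, compute rhs = x³ + 1·x + 1 mod 19, then count y ∈ F_19 with y² ≡ rhs.
  x = 0: rhs = 1, matching y values: 1, 18 (2 points).
  x = 1: rhs = 3, matching y values: none (0 points).
  x = 2: rhs = 11, matching y values: 7, 12 (2 points).
  x = 3: rhs = 12, matching y values: none (0 points).
  x = 4: rhs = 12, matching y values: none (0 points).
  x = 5: rhs = 17, matching y values: 6, 13 (2 points).
  x = 6: rhs = 14, matching y values: none (0 points).
  x = 7: rhs = 9, matching y values: 3, 16 (2 points).
  x = 8: rhs = 8, matching y values: none (0 points).
  x = 9: rhs = 17, matching y values: 6, 13 (2 points).
  x = 10: rhs = 4, matching y values: 2, 17 (2 points).
  x = 11: rhs = 13, matching y values: none (0 points).
  x = 12: rhs = 12, matching y values: none (0 points).
  x = 13: rhs = 7, matching y values: 8, 11 (2 points).
  x = 14: rhs = 4, matching y values: 2, 17 (2 points).
  x = 15: rhs = 9, matching y values: 3, 16 (2 points).
  x = 16: rhs = 9, matching y values: 3, 16 (2 points).
  x = 17: rhs = 10, matching y values: none (0 points).
  x = 18: rhs = 18, matching y values: none (0 points).
Total affine count: 20.
Full point count |E(F_19)| = 20 + 1 = 21.
Hasse bound: |21 − (19+1)| = |1| = 1 ≤ 2√19 ≈ 8.7178 ✓.


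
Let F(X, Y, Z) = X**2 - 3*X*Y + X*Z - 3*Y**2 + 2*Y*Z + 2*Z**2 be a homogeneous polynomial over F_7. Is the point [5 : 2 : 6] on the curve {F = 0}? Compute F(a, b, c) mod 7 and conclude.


F(5,2,6) ≡ 4 (mod 7); P is NOT on the curve.

Evaluate F(5, 2, 6) term-by-term (mod 7).
  X**2 ↦ 1·25·1·1 = 25
  -3*X*Y ↦ -3·5·2·1 = -30
  X*Z ↦ 1·5·1·6 = 30
  -3*Y**2 ↦ -3·1·4·1 = -12
  2*Y*Z ↦ 2·1·2·6 = 24
  2*Z**2 ↦ 2·1·1·36 = 72
Sum: F(5, 2, 6) = (25) + (-30) + (30) + (-12) + (24) + (72) = 109.
Reducing mod 7: 109 ≡ 4 (mod 7).
Since F(a, b, c) ≡ 4 ≠ 0 (mod 7), P does NOT lie on the curve.


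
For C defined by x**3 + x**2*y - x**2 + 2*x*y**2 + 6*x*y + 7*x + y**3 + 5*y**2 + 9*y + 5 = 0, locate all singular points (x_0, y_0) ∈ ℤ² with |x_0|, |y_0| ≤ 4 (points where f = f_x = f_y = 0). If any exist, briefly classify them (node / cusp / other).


Singular points: {(1, -2)}; classification: cusp.

Compute partial derivatives:
  f_x = 3*x**2 + 2*x*y - 2*x + 2*y**2 + 6*y + 7.
  f_y = x**2 + 4*x*y + 6*x + 3*y**2 + 10*y + 9.
Scan x_0 ∈ {−4, ..., 4}. For each x_0, f_y(x_0, y) is a polynomial in y; find its integer roots y ∈ {−4, ..., 4}, then test f_x and f at those candidates.
  x = -4: f_y(-4, y) = 3*y**2 - 6*y + 1; no integer root y with |y| ≤ 4.
  x = -3: f_y(-3, y) = 3*y**2 - 2*y; vanishes at y ∈ {0}. (-3, 0): f_x = 40 ≠ 0.
  x = -2: f_y(-2, y) = 3*y**2 + 2*y + 1; no integer root y with |y| ≤ 4.
  x = -1: f_y(-1, y) = 3*y**2 + 6*y + 4; no integer root y with |y| ≤ 4.
  x = 0: f_y(0, y) = 3*y**2 + 10*y + 9; no integer root y with |y| ≤ 4.
  x = 1: f_y(1, y) = 3*y**2 + 14*y + 16; vanishes at y ∈ {-2}. (1, -2): f_x = 0, f = 0 — SINGULAR.
  x = 2: f_y(2, y) = 3*y**2 + 18*y + 25; no integer root y with |y| ≤ 4.
  x = 3: f_y(3, y) = 3*y**2 + 22*y + 36; no integer root y with |y| ≤ 4.
  x = 4: f_y(4, y) = 3*y**2 + 26*y + 49; no integer root y with |y| ≤ 4.
Only singular point on the grid: (1, -2).
Classify: substitute x = 1 + u, y = -2 + v and expand: f = u**3 + u**2*v + 2*u*v**2 + v**3 + v**2.
No constant or linear terms (consistent with a singular point). Quadratic part: v**2. Cubic part: u**3 + u**2*v + 2*u*v**2 + v**3.
The quadratic part v**2 is a perfect square, so there is a single (double) tangent line v = 0, i.e. y = -2. Restricting the cubic part to that line (v = 0) leaves u**3 ≠ 0, so f is not divisible by v and the branch is v² ≈ -u**3 to lowest order — this is a cusp.
Classification: cusp.


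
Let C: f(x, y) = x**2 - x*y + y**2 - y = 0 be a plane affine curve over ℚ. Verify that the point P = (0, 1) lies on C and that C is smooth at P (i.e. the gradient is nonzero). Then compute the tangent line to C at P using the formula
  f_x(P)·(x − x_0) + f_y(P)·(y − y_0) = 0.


Tangent line at P: -x + y - 1 = 0.

Step 1: f(0, 1) = 0, so P lies on C.
Step 2: partial derivatives
  f_x(x, y) = 2*x - y, f_y(x, y) = -x + 2*y - 1.
  f_x(P) = -1, f_y(P) = 1 (gradient nonzero, so P is smooth).
Step 3: tangent line at P: -1·(x − 0) + 1·(y − 1) = 0.
Expanding: -x + y - 1 = 0.


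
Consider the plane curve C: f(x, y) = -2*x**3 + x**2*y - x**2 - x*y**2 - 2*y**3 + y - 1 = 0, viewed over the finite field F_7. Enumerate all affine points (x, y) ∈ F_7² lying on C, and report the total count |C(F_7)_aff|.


Affine F_7-points: {(0, 6), (1, 4), (2, 0), (2, 2), (2, 4), (6, 0)}; count = 6.

For each of the 49 pairs (x, y) ∈ F_7², evaluate f(x, y) mod 7. Record the zeros.
  x = 0: [0↦6, 1↦5, 2↦6, 3↦4, 4↦1, 5↦6, 6↦0]  zeros at y ∈ {6}
  x = 1: [0↦3, 1↦2, 2↦1, 3↦2, 4↦0, 5↦4, 6↦2]  zeros at y ∈ {4}
  x = 2: [0↦0, 1↦1, 2↦0, 3↦6, 4↦0, 5↦5, 6↦2]  zeros at y ∈ {0, 2, 4}
  x = 3: [0↦6, 1↦4, 2↦5, 3↦4, 4↦3, 5↦4, 6↦2]  zeros at y ∈ ∅
  x = 4: [0↦2, 1↦6, 2↦4, 3↦5, 4↦4, 5↦3, 6↦4]  zeros at y ∈ ∅
  x = 5: [0↦4, 1↦2, 2↦6, 3↦4, 4↦5, 5↦4, 6↦3]  zeros at y ∈ ∅
  x = 6: [0↦0, 1↦1, 2↦6, 3↦3, 4↦1, 5↦2, 6↦1]  zeros at y ∈ {0}
Collecting zeros: affine points = {(0, 6), (1, 4), (2, 0), (2, 2), (2, 4), (6, 0)}.
Total count |C(F_7)_aff| = 6.


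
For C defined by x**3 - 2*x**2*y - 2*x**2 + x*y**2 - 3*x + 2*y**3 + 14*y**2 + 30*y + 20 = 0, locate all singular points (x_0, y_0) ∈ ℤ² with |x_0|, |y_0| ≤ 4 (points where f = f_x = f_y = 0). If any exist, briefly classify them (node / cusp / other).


Singular points: {(-1, -2)}; classification: node.

Compute partial derivatives:
  f_x = 3*x**2 - 4*x*y - 4*x + y**2 - 3.
  f_y = -2*x**2 + 2*x*y + 6*y**2 + 28*y + 30.
Scan x_0 ∈ {−4, ..., 4}. For each x_0, f_y(x_0, y) is a polynomial in y; find its integer roots y ∈ {−4, ..., 4}, then test f_x and f at those candidates.
  x = -4: f_y(-4, y) = 6*y**2 + 20*y - 2; no integer root y with |y| ≤ 4.
  x = -3: f_y(-3, y) = 6*y**2 + 22*y + 12; vanishes at y ∈ {-3}. (-3, -3): f_x = 9 ≠ 0.
  x = -2: f_y(-2, y) = 6*y**2 + 24*y + 22; no integer root y with |y| ≤ 4.
  x = -1: f_y(-1, y) = 6*y**2 + 26*y + 28; vanishes at y ∈ {-2}. (-1, -2): f_x = 0, f = 0 — SINGULAR.
  x = 0: f_y(0, y) = 6*y**2 + 28*y + 30; vanishes at y ∈ {-3}. (0, -3): f_x = 6 ≠ 0.
  x = 1: f_y(1, y) = 6*y**2 + 30*y + 28; no integer root y with |y| ≤ 4.
  x = 2: f_y(2, y) = 6*y**2 + 32*y + 22; no integer root y with |y| ≤ 4.
  x = 3: f_y(3, y) = 6*y**2 + 34*y + 12; no integer root y with |y| ≤ 4.
  x = 4: f_y(4, y) = 6*y**2 + 36*y - 2; no integer root y with |y| ≤ 4.
Only singular point on the grid: (-1, -2).
Classify: substitute x = -1 + u, y = -2 + v and expand: f = u**3 - 2*u**2*v - u**2 + u*v**2 + 2*v**3 + v**2.
No constant or linear terms (consistent with a singular point). Quadratic part: -u**2 + v**2. Cubic part: u**3 - 2*u**2*v + u*v**2 + 2*v**3.
The quadratic part v**2 - u**2 = (v − u)(v + u) splits into two distinct linear factors, so there are two distinct tangent lines y − -2 = ±(x − -1) — this is a node (ordinary double point).
Classification: node.


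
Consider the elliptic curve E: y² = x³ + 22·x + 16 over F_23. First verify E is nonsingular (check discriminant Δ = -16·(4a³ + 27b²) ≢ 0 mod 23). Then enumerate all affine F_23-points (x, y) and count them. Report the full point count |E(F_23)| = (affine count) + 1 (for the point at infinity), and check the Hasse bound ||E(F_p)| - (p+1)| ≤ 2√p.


Affine points = {(0, 4), (0, 19), (1, 4), (1, 19), (9, 0), (11, 5), (11, 18), (14, 3), (14, 20), (15, 8), (15, 15), (16, 5), (16, 18), (17, 6), (17, 17), (19, 5), (19, 18), (22, 4), (22, 19)}; affine count = 19; |E(F_23)| = 20.

Discriminant check: Δ ∝ 4a³ + 27b² = 4·22³ + 27·16² = 4·10648 + 27·256 ≡ 8 (mod 23). Nonzero ⇒ E is nonsingular.
For each x ∈ F_23, compute rhs = x³ + 22·x + 16 mod 23, then count y ∈ F_23 with y² ≡ rhs.
  x = 0: rhs = 16, matching y values: 4, 19 (2 points).
  x = 1: rhs = 16, matching y values: 4, 19 (2 points).
  x = 2: rhs = 22, matching y values: none (0 points).
  x = 3: rhs = 17, matching y values: none (0 points).
  x = 4: rhs = 7, matching y values: none (0 points).
  x = 5: rhs = 21, matching y values: none (0 points).
  x = 6: rhs = 19, matching y values: none (0 points).
  x = 7: rhs = 7, matching y values: none (0 points).
  x = 8: rhs = 14, matching y values: none (0 points).
  x = 9: rhs = 0, matching y values: 0 (1 points).
  x = 10: rhs = 17, matching y values: none (0 points).
  x = 11: rhs = 2, matching y values: 5, 18 (2 points).
  x = 12: rhs = 7, matching y values: none (0 points).
  x = 13: rhs = 15, matching y values: none (0 points).
  x = 14: rhs = 9, matching y values: 3, 20 (2 points).
  x = 15: rhs = 18, matching y values: 8, 15 (2 points).
  x = 16: rhs = 2, matching y values: 5, 18 (2 points).
  x = 17: rhs = 13, matching y values: 6, 17 (2 points).
  x = 18: rhs = 11, matching y values: none (0 points).
  x = 19: rhs = 2, matching y values: 5, 18 (2 points).
  x = 20: rhs = 15, matching y values: none (0 points).
  x = 21: rhs = 10, matching y values: none (0 points).
  x = 22: rhs = 16, matching y values: 4, 19 (2 points).
Total affine count: 19.
Full point count |E(F_23)| = 19 + 1 = 20.
Hasse bound: |20 − (23+1)| = |-4| = 4 ≤ 2√23 ≈ 9.5917 ✓.


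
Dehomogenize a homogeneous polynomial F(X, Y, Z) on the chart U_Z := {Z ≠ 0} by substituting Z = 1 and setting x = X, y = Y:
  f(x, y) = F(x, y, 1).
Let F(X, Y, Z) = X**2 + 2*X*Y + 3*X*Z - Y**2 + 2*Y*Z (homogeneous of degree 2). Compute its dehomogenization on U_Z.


f(x, y) = x**2 + 2*x*y + 3*x - y**2 + 2*y

On U_Z we set Z = 1. Each monomial c·X^i·Y^j·Z^k in F becomes c·x^i·y^j·1^k = c·x^i·y^j.
Substituting Z = 1: F(X, Y, 1) = x**2 + 2*x*y + 3*x - y**2 + 2*y.
Note: deg(f) ≤ deg(F) = 2; strict inequality happens when F is divisible by Z (lost terms).


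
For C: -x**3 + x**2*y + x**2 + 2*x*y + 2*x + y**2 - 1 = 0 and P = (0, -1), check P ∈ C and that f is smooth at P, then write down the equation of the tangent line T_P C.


Tangent line at P: -2*y - 2 = 0.

Step 1: f(0, -1) = 0, so P lies on C.
Step 2: partial derivatives
  f_x(x, y) = -3*x**2 + 2*x*y + 2*x + 2*y + 2, f_y(x, y) = x**2 + 2*x + 2*y.
  f_x(P) = 0, f_y(P) = -2 (gradient nonzero, so P is smooth).
Step 3: tangent line at P: 0·(x − 0) + -2·(y − -1) = 0.
Expanding: -2*y - 2 = 0.


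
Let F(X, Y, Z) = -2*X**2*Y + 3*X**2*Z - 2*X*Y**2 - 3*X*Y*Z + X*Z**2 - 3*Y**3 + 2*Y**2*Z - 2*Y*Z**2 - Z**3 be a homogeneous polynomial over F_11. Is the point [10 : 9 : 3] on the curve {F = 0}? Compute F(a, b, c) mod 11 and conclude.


F(10,9,3) ≡ 7 (mod 11); P is NOT on the curve.

Evaluate F(10, 9, 3) term-by-term (mod 11).
  -2*X**2*Y ↦ -2·100·9·1 = -1800
  3*X**2*Z ↦ 3·100·1·3 = 900
  -2*X*Y**2 ↦ -2·10·81·1 = -1620
  -3*X*Y*Z ↦ -3·10·9·3 = -810
  X*Z**2 ↦ 1·10·1·9 = 90
  -3*Y**3 ↦ -3·1·729·1 = -2187
  2*Y**2*Z ↦ 2·1·81·3 = 486
  -2*Y*Z**2 ↦ -2·1·9·9 = -162
  -Z**3 ↦ -1·1·1·27 = -27
Sum: F(10, 9, 3) = (-1800) + (900) + (-1620) + (-810) + (90) + (-2187) + (486) + (-162) + (-27) = -5130.
Reducing mod 11: -5130 ≡ 7 (mod 11).
Since F(a, b, c) ≡ 7 ≠ 0 (mod 11), P does NOT lie on the curve.


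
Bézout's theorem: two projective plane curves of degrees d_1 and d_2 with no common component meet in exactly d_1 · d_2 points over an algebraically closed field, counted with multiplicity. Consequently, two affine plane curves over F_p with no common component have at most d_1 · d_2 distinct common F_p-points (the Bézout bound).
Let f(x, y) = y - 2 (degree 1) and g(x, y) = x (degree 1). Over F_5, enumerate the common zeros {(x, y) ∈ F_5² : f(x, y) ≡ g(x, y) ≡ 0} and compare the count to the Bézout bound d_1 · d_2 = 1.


Common zeros: {(0, 2)}; count = 1; Bézout bound = 1.

deg(f) = 1, deg(g) = 1, so Bézout bound = 1.
Scan x ∈ F_5. For each x, list the y ∈ F_5 with f(x, y) ≡ 0 and those with g(x, y) ≡ 0 (mod 5); the common zeros in that column are the intersection.
  x = 0: f ≡ 0 at y ∈ {2}; g ≡ 0 at y ∈ {0, 1, 2, 3, 4}; common: {2}.
  x = 1: f ≡ 0 at y ∈ {2}; g ≡ 0 at y ∈ ∅; common: ∅.
  x = 2: f ≡ 0 at y ∈ {2}; g ≡ 0 at y ∈ ∅; common: ∅.
  x = 3: f ≡ 0 at y ∈ {2}; g ≡ 0 at y ∈ ∅; common: ∅.
  x = 4: f ≡ 0 at y ∈ {2}; g ≡ 0 at y ∈ ∅; common: ∅.
Collecting: common zeros = {(0, 2)}, so the count is 1.
Comparison with the Bézout bound: 1 ≤ 1 = deg(f)·deg(g), as expected for curves with no common component (the bound is attained).


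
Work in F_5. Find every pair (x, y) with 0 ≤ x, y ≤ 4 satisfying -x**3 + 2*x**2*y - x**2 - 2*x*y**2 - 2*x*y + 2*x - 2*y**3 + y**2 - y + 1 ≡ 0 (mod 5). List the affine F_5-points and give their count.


Affine F_5-points: {(0, 4), (1, 3), (3, 1), (3, 3)}; count = 4.

For each of the 25 pairs (x, y) ∈ F_5², evaluate f(x, y) mod 5. Record the zeros.
  x = 0: [0↦1, 1↦4, 2↦2, 3↦3, 4↦0]  zeros at y ∈ {4}
  x = 1: [0↦1, 1↦2, 2↦4, 3↦0, 4↦3]  zeros at y ∈ {3}
  x = 2: [0↦3, 1↦1, 2↦1, 3↦1, 4↦4]  zeros at y ∈ ∅
  x = 3: [0↦1, 1↦0, 2↦2, 3↦0, 4↦2]  zeros at y ∈ {1, 3}
  x = 4: [0↦4, 1↦3, 2↦1, 3↦1, 4↦1]  zeros at y ∈ ∅
Collecting zeros: affine points = {(0, 4), (1, 3), (3, 1), (3, 3)}.
Total count |C(F_5)_aff| = 4.


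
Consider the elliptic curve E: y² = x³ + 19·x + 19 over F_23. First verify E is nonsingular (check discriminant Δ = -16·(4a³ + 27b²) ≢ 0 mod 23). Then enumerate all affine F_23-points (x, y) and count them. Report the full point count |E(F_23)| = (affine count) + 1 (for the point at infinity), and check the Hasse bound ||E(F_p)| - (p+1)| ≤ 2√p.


Affine points = {(1, 4), (1, 19), (5, 3), (5, 20), (6, 2), (6, 21), (7, 9), (7, 14), (8, 4), (8, 19), (10, 6), (10, 17), (11, 8), (11, 15), (13, 5), (13, 18), (14, 4), (14, 19), (16, 7), (16, 16), (18, 11), (18, 12), (20, 2), (20, 21)}; affine count = 24; |E(F_23)| = 25.

Discriminant check: Δ ∝ 4a³ + 27b² = 4·19³ + 27·19² = 4·6859 + 27·361 ≡ 15 (mod 23). Nonzero ⇒ E is nonsingular.
For each x ∈ F_23, compute rhs = x³ + 19·x + 19 mod 23, then count y ∈ F_23 with y² ≡ rhs.
  x = 0: rhs = 19, matching y values: none (0 points).
  x = 1: rhs = 16, matching y values: 4, 19 (2 points).
  x = 2: rhs = 19, matching y values: none (0 points).
  x = 3: rhs = 11, matching y values: none (0 points).
  x = 4: rhs = 21, matching y values: none (0 points).
  x = 5: rhs = 9, matching y values: 3, 20 (2 points).
  x = 6: rhs = 4, matching y values: 2, 21 (2 points).
  x = 7: rhs = 12, matching y values: 9, 14 (2 points).
  x = 8: rhs = 16, matching y values: 4, 19 (2 points).
  x = 9: rhs = 22, matching y values: none (0 points).
  x = 10: rhs = 13, matching y values: 6, 17 (2 points).
  x = 11: rhs = 18, matching y values: 8, 15 (2 points).
  x = 12: rhs = 20, matching y values: none (0 points).
  x = 13: rhs = 2, matching y values: 5, 18 (2 points).
  x = 14: rhs = 16, matching y values: 4, 19 (2 points).
  x = 15: rhs = 22, matching y values: none (0 points).
  x = 16: rhs = 3, matching y values: 7, 16 (2 points).
  x = 17: rhs = 11, matching y values: none (0 points).
  x = 18: rhs = 6, matching y values: 11, 12 (2 points).
  x = 19: rhs = 17, matching y values: none (0 points).
  x = 20: rhs = 4, matching y values: 2, 21 (2 points).
  x = 21: rhs = 19, matching y values: none (0 points).
  x = 22: rhs = 22, matching y values: none (0 points).
Total affine count: 24.
Full point count |E(F_23)| = 24 + 1 = 25.
Hasse bound: |25 − (23+1)| = |1| = 1 ≤ 2√23 ≈ 9.5917 ✓.


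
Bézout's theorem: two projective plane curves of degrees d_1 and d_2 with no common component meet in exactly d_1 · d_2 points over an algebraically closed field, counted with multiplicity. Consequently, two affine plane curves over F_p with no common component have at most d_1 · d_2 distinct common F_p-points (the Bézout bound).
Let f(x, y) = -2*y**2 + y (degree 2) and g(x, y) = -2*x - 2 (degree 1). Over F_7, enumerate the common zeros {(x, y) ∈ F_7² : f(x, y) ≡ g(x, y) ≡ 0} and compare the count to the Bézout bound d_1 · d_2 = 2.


Common zeros: {(6, 0), (6, 4)}; count = 2; Bézout bound = 2.

deg(f) = 2, deg(g) = 1, so Bézout bound = 2.
Scan x ∈ F_7. For each x, list the y ∈ F_7 with f(x, y) ≡ 0 and those with g(x, y) ≡ 0 (mod 7); the common zeros in that column are the intersection.
  x = 0: f ≡ 0 at y ∈ {0, 4}; g ≡ 0 at y ∈ ∅; common: ∅.
  x = 1: f ≡ 0 at y ∈ {0, 4}; g ≡ 0 at y ∈ ∅; common: ∅.
  x = 2: f ≡ 0 at y ∈ {0, 4}; g ≡ 0 at y ∈ ∅; common: ∅.
  x = 3: f ≡ 0 at y ∈ {0, 4}; g ≡ 0 at y ∈ ∅; common: ∅.
  x = 4: f ≡ 0 at y ∈ {0, 4}; g ≡ 0 at y ∈ ∅; common: ∅.
  x = 5: f ≡ 0 at y ∈ {0, 4}; g ≡ 0 at y ∈ ∅; common: ∅.
  x = 6: f ≡ 0 at y ∈ {0, 4}; g ≡ 0 at y ∈ {0, 1, 2, 3, 4, 5, 6}; common: {0, 4}.
Collecting: common zeros = {(6, 0), (6, 4)}, so the count is 2.
Comparison with the Bézout bound: 2 ≤ 2 = deg(f)·deg(g), as expected for curves with no common component (the bound is attained).


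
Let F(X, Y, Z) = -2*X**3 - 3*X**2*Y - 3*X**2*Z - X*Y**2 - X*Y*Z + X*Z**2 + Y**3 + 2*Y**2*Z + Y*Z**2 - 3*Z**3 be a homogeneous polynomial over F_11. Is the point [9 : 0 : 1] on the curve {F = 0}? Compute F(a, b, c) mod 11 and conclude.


F(9,0,1) ≡ 10 (mod 11); P is NOT on the curve.

Evaluate F(9, 0, 1) term-by-term (mod 11).
  -2*X**3 ↦ -2·729·1·1 = -1458
  -3*X**2*Y ↦ -3·81·0·1 = 0
  -3*X**2*Z ↦ -3·81·1·1 = -243
  -X*Y**2 ↦ -1·9·0·1 = 0
  -X*Y*Z ↦ -1·9·0·1 = 0
  X*Z**2 ↦ 1·9·1·1 = 9
  Y**3 ↦ 1·1·0·1 = 0
  2*Y**2*Z ↦ 2·1·0·1 = 0
  Y*Z**2 ↦ 1·1·0·1 = 0
  -3*Z**3 ↦ -3·1·1·1 = -3
Sum: F(9, 0, 1) = (-1458) + (0) + (-243) + (0) + (0) + (9) + (0) + (0) + (0) + (-3) = -1695.
Reducing mod 11: -1695 ≡ 10 (mod 11).
Since F(a, b, c) ≡ 10 ≠ 0 (mod 11), P does NOT lie on the curve.


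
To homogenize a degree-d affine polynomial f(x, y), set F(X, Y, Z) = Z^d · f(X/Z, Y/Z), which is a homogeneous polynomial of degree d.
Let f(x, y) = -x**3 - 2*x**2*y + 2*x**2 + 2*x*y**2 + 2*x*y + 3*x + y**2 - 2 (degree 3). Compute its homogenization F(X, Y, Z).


F(X, Y, Z) = -X**3 - 2*X**2*Y + 2*X**2*Z + 2*X*Y**2 + 2*X*Y*Z + 3*X*Z**2 + Y**2*Z - 2*Z**3

deg(f) = 3.
Substitute x = X/Z, y = Y/Z into f, then multiply by Z^3.
  monomial -1·x^3·y^0 ↦ -1·X^3·Y^0·Z^0.
  monomial -2·x^2·y^1 ↦ -2·X^2·Y^1·Z^0.
  monomial 2·x^2·y^0 ↦ 2·X^2·Y^0·Z^1.
  monomial 2·x^1·y^2 ↦ 2·X^1·Y^2·Z^0.
  monomial 2·x^1·y^1 ↦ 2·X^1·Y^1·Z^1.
  monomial 3·x^1·y^0 ↦ 3·X^1·Y^0·Z^2.
  monomial 1·x^0·y^2 ↦ 1·X^0·Y^2·Z^1.
  monomial -2·x^0·y^0 ↦ -2·X^0·Y^0·Z^3.
Collecting: F(X, Y, Z) = -X**3 - 2*X**2*Y + 2*X**2*Z + 2*X*Y**2 + 2*X*Y*Z + 3*X*Z**2 + Y**2*Z - 2*Z**3.


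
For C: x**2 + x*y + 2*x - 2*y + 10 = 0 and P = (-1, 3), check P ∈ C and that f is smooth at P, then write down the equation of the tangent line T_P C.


Tangent line at P: 3*x - 3*y + 12 = 0.

Step 1: f(-1, 3) = 0, so P lies on C.
Step 2: partial derivatives
  f_x(x, y) = 2*x + y + 2, f_y(x, y) = x - 2.
  f_x(P) = 3, f_y(P) = -3 (gradient nonzero, so P is smooth).
Step 3: tangent line at P: 3·(x − -1) + -3·(y − 3) = 0.
Expanding: 3*x - 3*y + 12 = 0.


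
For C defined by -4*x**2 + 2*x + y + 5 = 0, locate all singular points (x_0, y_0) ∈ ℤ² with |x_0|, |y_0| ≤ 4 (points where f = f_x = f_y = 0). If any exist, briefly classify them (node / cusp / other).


No singular points in the scanned grid; C is smooth there.

Compute partial derivatives:
  f_x = 2 - 8*x.
  f_y = 1.
f_y = 1 is a nonzero constant, so f_y never vanishes: no point (x, y) can satisfy f = f_x = f_y = 0. In particular no (x, y) ∈ {−4, ..., 4}² is singular; the curve is smooth.


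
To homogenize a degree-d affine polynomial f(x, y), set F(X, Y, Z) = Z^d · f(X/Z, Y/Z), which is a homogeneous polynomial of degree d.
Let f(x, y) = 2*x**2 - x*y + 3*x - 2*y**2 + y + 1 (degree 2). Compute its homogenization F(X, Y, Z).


F(X, Y, Z) = 2*X**2 - X*Y + 3*X*Z - 2*Y**2 + Y*Z + Z**2

deg(f) = 2.
Substitute x = X/Z, y = Y/Z into f, then multiply by Z^2.
  monomial 2·x^2·y^0 ↦ 2·X^2·Y^0·Z^0.
  monomial -1·x^1·y^1 ↦ -1·X^1·Y^1·Z^0.
  monomial 3·x^1·y^0 ↦ 3·X^1·Y^0·Z^1.
  monomial -2·x^0·y^2 ↦ -2·X^0·Y^2·Z^0.
  monomial 1·x^0·y^1 ↦ 1·X^0·Y^1·Z^1.
  monomial 1·x^0·y^0 ↦ 1·X^0·Y^0·Z^2.
Collecting: F(X, Y, Z) = 2*X**2 - X*Y + 3*X*Z - 2*Y**2 + Y*Z + Z**2.


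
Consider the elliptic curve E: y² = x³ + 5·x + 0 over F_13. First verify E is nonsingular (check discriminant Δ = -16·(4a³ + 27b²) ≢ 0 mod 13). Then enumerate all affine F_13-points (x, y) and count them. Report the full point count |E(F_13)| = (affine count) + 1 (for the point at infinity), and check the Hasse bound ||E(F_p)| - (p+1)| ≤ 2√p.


Affine points = {(0, 0), (3, 4), (3, 9), (6, 5), (6, 8), (7, 1), (7, 12), (10, 6), (10, 7)}; affine count = 9; |E(F_13)| = 10.

Discriminant check: Δ ∝ 4a³ + 27b² = 4·5³ + 27·0² = 4·125 + 27·0 ≡ 6 (mod 13). Nonzero ⇒ E is nonsingular.
For each x ∈ F_13, compute rhs = x³ + 5·x + 0 mod 13, then count y ∈ F_13 with y² ≡ rhs.
  x = 0: rhs = 0, matching y values: 0 (1 points).
  x = 1: rhs = 6, matching y values: none (0 points).
  x = 2: rhs = 5, matching y values: none (0 points).
  x = 3: rhs = 3, matching y values: 4, 9 (2 points).
  x = 4: rhs = 6, matching y values: none (0 points).
  x = 5: rhs = 7, matching y values: none (0 points).
  x = 6: rhs = 12, matching y values: 5, 8 (2 points).
  x = 7: rhs = 1, matching y values: 1, 12 (2 points).
  x = 8: rhs = 6, matching y values: none (0 points).
  x = 9: rhs = 7, matching y values: none (0 points).
  x = 10: rhs = 10, matching y values: 6, 7 (2 points).
  x = 11: rhs = 8, matching y values: none (0 points).
  x = 12: rhs = 7, matching y values: none (0 points).
Total affine count: 9.
Full point count |E(F_13)| = 9 + 1 = 10.
Hasse bound: |10 − (13+1)| = |-4| = 4 ≤ 2√13 ≈ 7.2111 ✓.


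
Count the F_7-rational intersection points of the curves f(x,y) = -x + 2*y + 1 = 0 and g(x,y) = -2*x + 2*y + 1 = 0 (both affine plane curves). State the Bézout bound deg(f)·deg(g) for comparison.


Common zeros: {(0, 3)}; count = 1; Bézout bound = 1.

deg(f) = 1, deg(g) = 1, so Bézout bound = 1.
Scan x ∈ F_7. For each x, list the y ∈ F_7 with f(x, y) ≡ 0 and those with g(x, y) ≡ 0 (mod 7); the common zeros in that column are the intersection.
  x = 0: f ≡ 0 at y ∈ {3}; g ≡ 0 at y ∈ {3}; common: {3}.
  x = 1: f ≡ 0 at y ∈ {0}; g ≡ 0 at y ∈ {4}; common: ∅.
  x = 2: f ≡ 0 at y ∈ {4}; g ≡ 0 at y ∈ {5}; common: ∅.
  x = 3: f ≡ 0 at y ∈ {1}; g ≡ 0 at y ∈ {6}; common: ∅.
  x = 4: f ≡ 0 at y ∈ {5}; g ≡ 0 at y ∈ {0}; common: ∅.
  x = 5: f ≡ 0 at y ∈ {2}; g ≡ 0 at y ∈ {1}; common: ∅.
  x = 6: f ≡ 0 at y ∈ {6}; g ≡ 0 at y ∈ {2}; common: ∅.
Collecting: common zeros = {(0, 3)}, so the count is 1.
Comparison with the Bézout bound: 1 ≤ 1 = deg(f)·deg(g), as expected for curves with no common component (the bound is attained).


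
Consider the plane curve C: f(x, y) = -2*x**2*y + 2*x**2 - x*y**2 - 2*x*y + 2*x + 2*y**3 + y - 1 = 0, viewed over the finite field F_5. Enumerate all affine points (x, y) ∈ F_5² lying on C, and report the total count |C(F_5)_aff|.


Affine F_5-points: {(2, 1), (4, 3)}; count = 2.

For each of the 25 pairs (x, y) ∈ F_5², evaluate f(x, y) mod 5. Record the zeros.
  x = 0: [0↦4, 1↦2, 2↦2, 3↦1, 4↦1]  zeros at y ∈ ∅
  x = 1: [0↦3, 1↦1, 2↦4, 3↦4, 4↦3]  zeros at y ∈ ∅
  x = 2: [0↦1, 1↦0, 2↦2, 3↦4, 4↦3]  zeros at y ∈ {1}
  x = 3: [0↦3, 1↦4, 2↦1, 3↦1, 4↦1]  zeros at y ∈ ∅
  x = 4: [0↦4, 1↦3, 2↦1, 3↦0, 4↦2]  zeros at y ∈ {3}
Collecting zeros: affine points = {(2, 1), (4, 3)}.
Total count |C(F_5)_aff| = 2.


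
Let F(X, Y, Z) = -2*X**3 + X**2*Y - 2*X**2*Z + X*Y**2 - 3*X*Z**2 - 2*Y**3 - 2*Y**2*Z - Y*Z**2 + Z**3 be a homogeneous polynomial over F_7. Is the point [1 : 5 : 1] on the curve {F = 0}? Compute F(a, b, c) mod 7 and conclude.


F(1,5,1) ≡ 6 (mod 7); P is NOT on the curve.

Evaluate F(1, 5, 1) term-by-term (mod 7).
  -2*X**3 ↦ -2·1·1·1 = -2
  X**2*Y ↦ 1·1·5·1 = 5
  -2*X**2*Z ↦ -2·1·1·1 = -2
  X*Y**2 ↦ 1·1·25·1 = 25
  -3*X*Z**2 ↦ -3·1·1·1 = -3
  -2*Y**3 ↦ -2·1·125·1 = -250
  -2*Y**2*Z ↦ -2·1·25·1 = -50
  -Y*Z**2 ↦ -1·1·5·1 = -5
  Z**3 ↦ 1·1·1·1 = 1
Sum: F(1, 5, 1) = (-2) + (5) + (-2) + (25) + (-3) + (-250) + (-50) + (-5) + (1) = -281.
Reducing mod 7: -281 ≡ 6 (mod 7).
Since F(a, b, c) ≡ 6 ≠ 0 (mod 7), P does NOT lie on the curve.


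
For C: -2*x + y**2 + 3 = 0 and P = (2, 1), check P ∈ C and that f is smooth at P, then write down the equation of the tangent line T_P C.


Tangent line at P: -2*x + 2*y + 2 = 0.

Step 1: f(2, 1) = 0, so P lies on C.
Step 2: partial derivatives
  f_x(x, y) = -2, f_y(x, y) = 2*y.
  f_x(P) = -2, f_y(P) = 2 (gradient nonzero, so P is smooth).
Step 3: tangent line at P: -2·(x − 2) + 2·(y − 1) = 0.
Expanding: -2*x + 2*y + 2 = 0.


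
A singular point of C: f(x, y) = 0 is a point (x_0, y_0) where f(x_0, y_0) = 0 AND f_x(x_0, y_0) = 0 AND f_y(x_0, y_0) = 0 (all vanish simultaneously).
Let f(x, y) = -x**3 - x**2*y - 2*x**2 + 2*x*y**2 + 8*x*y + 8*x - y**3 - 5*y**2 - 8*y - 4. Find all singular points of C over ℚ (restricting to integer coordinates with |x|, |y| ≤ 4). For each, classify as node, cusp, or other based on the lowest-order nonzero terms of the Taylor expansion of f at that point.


Singular points: {(0, -2)}; classification: cusp.

Compute partial derivatives:
  f_x = -3*x**2 - 2*x*y - 4*x + 2*y**2 + 8*y + 8.
  f_y = -x**2 + 4*x*y + 8*x - 3*y**2 - 10*y - 8.
Scan x_0 ∈ {−4, ..., 4}. For each x_0, f_y(x_0, y) is a polynomial in y; find its integer roots y ∈ {−4, ..., 4}, then test f_x and f at those candidates.
  x = -4: f_y(-4, y) = -3*y**2 - 26*y - 56; vanishes at y ∈ {-4}. (-4, -4): f_x = -56 ≠ 0.
  x = -3: f_y(-3, y) = -3*y**2 - 22*y - 41; no integer root y with |y| ≤ 4.
  x = -2: f_y(-2, y) = -3*y**2 - 18*y - 28; no integer root y with |y| ≤ 4.
  x = -1: f_y(-1, y) = -3*y**2 - 14*y - 17; no integer root y with |y| ≤ 4.
  x = 0: f_y(0, y) = -3*y**2 - 10*y - 8; vanishes at y ∈ {-2}. (0, -2): f_x = 0, f = 0 — SINGULAR.
  x = 1: f_y(1, y) = -3*y**2 - 6*y - 1; no integer root y with |y| ≤ 4.
  x = 2: f_y(2, y) = -3*y**2 - 2*y + 4; no integer root y with |y| ≤ 4.
  x = 3: f_y(3, y) = -3*y**2 + 2*y + 7; no integer root y with |y| ≤ 4.
  x = 4: f_y(4, y) = -3*y**2 + 6*y + 8; no integer root y with |y| ≤ 4.
Only singular point on the grid: (0, -2).
Classify: substitute x = 0 + u, y = -2 + v and expand: f = -u**3 - u**2*v + 2*u*v**2 - v**3 + v**2.
No constant or linear terms (consistent with a singular point). Quadratic part: v**2. Cubic part: -u**3 - u**2*v + 2*u*v**2 - v**3.
The quadratic part v**2 is a perfect square, so there is a single (double) tangent line v = 0, i.e. y = -2. Restricting the cubic part to that line (v = 0) leaves -u**3 ≠ 0, so f is not divisible by v and the branch is v² ≈ u**3 to lowest order — this is a cusp.
Classification: cusp.
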